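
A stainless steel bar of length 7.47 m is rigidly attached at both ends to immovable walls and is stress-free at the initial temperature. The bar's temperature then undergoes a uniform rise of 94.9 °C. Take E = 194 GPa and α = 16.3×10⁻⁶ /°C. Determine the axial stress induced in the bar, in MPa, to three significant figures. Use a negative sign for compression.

-300 MPa

Free thermal expansion αLΔT = 16.3e-6 · 7470 · 94.9 = 11.56 mm.
The walls impose strain ε = −(11.56)/7470 = -1.5469e-03; σ = Eε = 194000 · -1.5469e-03 = -300.1 MPa.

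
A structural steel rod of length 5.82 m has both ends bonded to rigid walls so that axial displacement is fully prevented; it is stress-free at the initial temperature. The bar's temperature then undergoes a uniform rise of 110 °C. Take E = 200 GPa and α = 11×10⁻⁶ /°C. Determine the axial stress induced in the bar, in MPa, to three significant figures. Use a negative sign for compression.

-242 MPa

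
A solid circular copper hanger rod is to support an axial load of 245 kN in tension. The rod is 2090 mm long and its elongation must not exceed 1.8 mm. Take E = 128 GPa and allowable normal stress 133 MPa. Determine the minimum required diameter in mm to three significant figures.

Required area A ≥ P/σ_allow = 245000/133 = 1842 mm².
For a solid circular section, d ≥ √(4A/π) = 48.43 mm.
Elongation limit: A ≥ PL/(Eδ_allow) = 245000·2090/(128000·1.8) = 2222 mm² ⇒ d ≥ 53.19 mm.
The elongation limit governs.

53.2 mm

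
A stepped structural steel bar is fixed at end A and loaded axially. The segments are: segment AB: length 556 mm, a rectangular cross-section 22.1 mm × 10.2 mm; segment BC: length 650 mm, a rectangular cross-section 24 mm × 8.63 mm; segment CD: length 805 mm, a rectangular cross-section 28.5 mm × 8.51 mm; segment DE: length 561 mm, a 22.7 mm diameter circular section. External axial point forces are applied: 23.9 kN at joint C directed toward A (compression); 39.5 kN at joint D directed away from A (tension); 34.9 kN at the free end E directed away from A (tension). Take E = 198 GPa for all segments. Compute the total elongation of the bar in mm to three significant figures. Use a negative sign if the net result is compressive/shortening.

2.92 mm

Internal axial forces (sectioning from the free end, tension +): N_DE = 34.9 kN, N_CD = 74.4 kN, N_BC = 50.5 kN, N_AB = 50.5 kN.
A_AB = 225.4 mm².
A_BC = 207.1 mm².
A_CD = 242.5 mm².
A_DE = 404.7 mm².
δ_AB = 50500·556/(225.4·198000) = 0.6291 mm
δ_BC = 50500·650/(207.1·198000) = 0.8004 mm
δ_CD = 74400·805/(242.5·198000) = 1.247 mm
δ_DE = 34900·561/(404.7·198000) = 0.2443 mm
δ = Σδ_i = 2.921 mm.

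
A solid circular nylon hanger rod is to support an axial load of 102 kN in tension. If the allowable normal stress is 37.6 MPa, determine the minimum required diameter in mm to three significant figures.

58.8 mm

Required area A ≥ P/σ_allow = 102000/37.6 = 2713 mm².
For a solid circular section, d ≥ √(4A/π) = 58.77 mm.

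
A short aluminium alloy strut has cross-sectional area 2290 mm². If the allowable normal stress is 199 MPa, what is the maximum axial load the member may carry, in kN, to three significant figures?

456 kN

P_max = σ_allow · A = 199 · 2290 = 455700 N = 455.7 kN.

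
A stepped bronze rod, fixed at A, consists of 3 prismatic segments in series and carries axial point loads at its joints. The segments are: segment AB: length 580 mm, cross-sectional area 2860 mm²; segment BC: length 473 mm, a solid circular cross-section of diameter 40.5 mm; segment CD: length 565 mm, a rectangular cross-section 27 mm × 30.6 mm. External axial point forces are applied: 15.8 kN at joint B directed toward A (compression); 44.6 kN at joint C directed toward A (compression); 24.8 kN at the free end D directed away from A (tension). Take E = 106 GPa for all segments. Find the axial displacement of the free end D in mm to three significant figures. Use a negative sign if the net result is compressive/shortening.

Internal axial forces (sectioning from the free end, tension +): N_CD = 24.8 kN, N_BC = -19.8 kN, N_AB = -35.6 kN.
A_BC = 1288 mm².
A_CD = 826.2 mm².
δ_AB = -35600·580/(2860·106000) = -0.06811 mm
δ_BC = -19800·473/(1288·106000) = -0.06858 mm
δ_CD = 24800·565/(826.2·106000) = 0.16 mm
δ = Σδ_i = 0.0233 mm.

0.0233 mm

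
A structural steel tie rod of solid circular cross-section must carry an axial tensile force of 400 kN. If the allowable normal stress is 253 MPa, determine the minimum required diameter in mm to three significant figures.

44.9 mm

Required area A ≥ P/σ_allow = 400000/253 = 1581 mm².
For a solid circular section, d ≥ √(4A/π) = 44.87 mm.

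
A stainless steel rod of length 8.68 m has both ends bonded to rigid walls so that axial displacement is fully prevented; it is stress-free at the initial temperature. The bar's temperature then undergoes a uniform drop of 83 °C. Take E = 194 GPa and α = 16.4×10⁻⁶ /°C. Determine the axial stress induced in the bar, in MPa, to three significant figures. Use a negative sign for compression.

Free thermal expansion αLΔT = 16.4e-6 · 8680 · -83 = -11.82 mm.
The walls impose strain ε = −(-11.82)/8680 = 1.3612e-03; σ = Eε = 194000 · 1.3612e-03 = 264.1 MPa.

264 MPa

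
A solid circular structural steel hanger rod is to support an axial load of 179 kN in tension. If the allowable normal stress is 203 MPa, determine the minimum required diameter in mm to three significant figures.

Required area A ≥ P/σ_allow = 179000/203 = 881.8 mm².
For a solid circular section, d ≥ √(4A/π) = 33.51 mm.

33.5 mm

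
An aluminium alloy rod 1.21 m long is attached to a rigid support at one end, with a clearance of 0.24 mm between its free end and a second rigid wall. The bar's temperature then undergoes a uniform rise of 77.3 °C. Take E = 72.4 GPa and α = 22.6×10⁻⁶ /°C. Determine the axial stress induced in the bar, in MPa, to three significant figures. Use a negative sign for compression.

-112 MPa

Free thermal expansion αLΔT = 22.6e-6 · 1210 · 77.3 = 2.114 mm.
The walls engage after the gap closes; constrained expansion = 2.114 − 0.24 = 1.874 mm.
The walls impose strain ε = −(1.874)/1210 = -1.5486e-03; σ = Eε = 72400 · -1.5486e-03 = -112.1 MPa.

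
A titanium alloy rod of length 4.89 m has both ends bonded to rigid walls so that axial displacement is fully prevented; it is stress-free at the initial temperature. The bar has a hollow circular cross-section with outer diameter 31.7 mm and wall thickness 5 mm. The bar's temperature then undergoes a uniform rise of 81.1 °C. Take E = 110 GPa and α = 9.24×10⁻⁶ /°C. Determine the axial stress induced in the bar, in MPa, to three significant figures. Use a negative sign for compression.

-82.4 MPa

Free thermal expansion αLΔT = 9.24e-6 · 4890 · 81.1 = 3.664 mm.
The walls impose strain ε = −(3.664)/4890 = -7.4936e-04; σ = Eε = 110000 · -7.4936e-04 = -82.43 MPa.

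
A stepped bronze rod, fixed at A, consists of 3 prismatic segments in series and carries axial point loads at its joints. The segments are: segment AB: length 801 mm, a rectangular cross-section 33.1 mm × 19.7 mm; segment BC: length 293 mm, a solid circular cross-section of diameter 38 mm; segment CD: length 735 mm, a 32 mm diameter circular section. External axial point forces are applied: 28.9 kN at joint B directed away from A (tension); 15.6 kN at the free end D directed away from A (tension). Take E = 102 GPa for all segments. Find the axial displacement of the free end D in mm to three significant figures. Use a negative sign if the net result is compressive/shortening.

0.715 mm

Internal axial forces (sectioning from the free end, tension +): N_CD = 15.6 kN, N_BC = 15.6 kN, N_AB = 44.5 kN.
A_AB = 652.1 mm².
A_BC = 1134 mm².
A_CD = 804.2 mm².
δ_AB = 44500·801/(652.1·102000) = 0.5359 mm
δ_BC = 15600·293/(1134·102000) = 0.03951 mm
δ_CD = 15600·735/(804.2·102000) = 0.1398 mm
δ = Σδ_i = 0.7152 mm.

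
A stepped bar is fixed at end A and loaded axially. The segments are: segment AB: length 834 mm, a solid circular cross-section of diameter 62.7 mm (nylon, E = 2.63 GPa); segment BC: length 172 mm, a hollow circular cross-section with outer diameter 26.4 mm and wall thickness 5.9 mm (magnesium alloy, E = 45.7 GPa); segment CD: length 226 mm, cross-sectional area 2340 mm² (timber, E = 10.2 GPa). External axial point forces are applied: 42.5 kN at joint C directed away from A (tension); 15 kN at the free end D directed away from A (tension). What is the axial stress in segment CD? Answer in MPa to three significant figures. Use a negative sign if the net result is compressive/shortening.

Internal axial forces (sectioning from the free end, tension +): N_CD = 15 kN, N_BC = 57.5 kN, N_AB = 57.5 kN.
σ_CD = N_CD/A_CD = 15000/2340 = 6.41 MPa.

6.41 MPa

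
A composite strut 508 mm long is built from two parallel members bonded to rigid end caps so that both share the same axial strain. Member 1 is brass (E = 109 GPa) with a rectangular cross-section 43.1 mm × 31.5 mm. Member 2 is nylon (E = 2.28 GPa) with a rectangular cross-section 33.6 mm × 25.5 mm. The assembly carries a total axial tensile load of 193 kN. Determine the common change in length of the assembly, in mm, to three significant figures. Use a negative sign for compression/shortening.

0.654 mm

A_1 = 1358 mm².
A_2 = 856.8 mm².
Equal strain + equilibrium ⇒ each member carries load in proportion to AE: A₁E₁ = 148000000 N, A₂E₂ = 1954000 N, ΣAE = 149900000 N.
δ = PL/ΣAE = 193000·508/149900000 = 0.6539 mm.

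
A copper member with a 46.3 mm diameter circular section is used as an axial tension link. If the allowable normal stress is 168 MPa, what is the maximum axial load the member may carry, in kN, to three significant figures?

283 kN

A = 1684 mm².
P_max = σ_allow · A = 168 · 1684 = 282900 N = 282.9 kN.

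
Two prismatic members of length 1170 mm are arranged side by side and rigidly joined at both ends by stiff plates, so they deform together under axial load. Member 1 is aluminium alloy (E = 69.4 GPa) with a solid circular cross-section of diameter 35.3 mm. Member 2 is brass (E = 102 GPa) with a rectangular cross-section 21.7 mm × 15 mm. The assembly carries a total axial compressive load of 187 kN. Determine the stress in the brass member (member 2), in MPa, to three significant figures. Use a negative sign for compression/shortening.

-189 MPa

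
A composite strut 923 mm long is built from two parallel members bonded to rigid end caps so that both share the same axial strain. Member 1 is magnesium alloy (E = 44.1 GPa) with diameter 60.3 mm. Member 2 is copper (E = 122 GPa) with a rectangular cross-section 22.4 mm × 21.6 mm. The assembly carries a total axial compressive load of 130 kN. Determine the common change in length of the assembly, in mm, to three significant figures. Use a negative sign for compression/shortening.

A_1 = 2856 mm².
A_2 = 483.8 mm².
Equal strain + equilibrium ⇒ each member carries load in proportion to AE: A₁E₁ = 125900000 N, A₂E₂ = 59030000 N, ΣAE = 185000000 N.
δ = PL/ΣAE = -130000·923/185000000 = -0.6487 mm.

-0.649 mm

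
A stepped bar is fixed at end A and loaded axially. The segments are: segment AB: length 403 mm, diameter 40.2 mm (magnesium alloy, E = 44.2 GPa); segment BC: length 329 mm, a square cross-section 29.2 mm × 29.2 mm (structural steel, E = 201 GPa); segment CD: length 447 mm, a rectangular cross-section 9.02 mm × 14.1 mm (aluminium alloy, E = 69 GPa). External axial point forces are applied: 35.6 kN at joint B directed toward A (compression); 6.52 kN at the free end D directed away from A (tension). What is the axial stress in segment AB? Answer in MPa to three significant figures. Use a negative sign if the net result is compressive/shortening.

-22.9 MPa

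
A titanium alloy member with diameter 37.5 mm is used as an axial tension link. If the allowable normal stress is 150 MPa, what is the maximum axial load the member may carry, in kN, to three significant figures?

166 kN

A = 1104 mm².
P_max = σ_allow · A = 150 · 1104 = 165700 N = 165.7 kN.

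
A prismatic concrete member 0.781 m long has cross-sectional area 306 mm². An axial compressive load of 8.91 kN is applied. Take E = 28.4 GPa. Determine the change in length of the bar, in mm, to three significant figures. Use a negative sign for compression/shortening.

δ_mech = NL/(AE) = -8910·781/(306·28400) = -0.8007 mm.

-0.801 mm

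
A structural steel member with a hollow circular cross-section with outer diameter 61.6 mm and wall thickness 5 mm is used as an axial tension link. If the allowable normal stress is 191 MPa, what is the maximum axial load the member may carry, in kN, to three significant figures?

170 kN

A = 889.1 mm².
P_max = σ_allow · A = 191 · 889.1 = 169800 N = 169.8 kN.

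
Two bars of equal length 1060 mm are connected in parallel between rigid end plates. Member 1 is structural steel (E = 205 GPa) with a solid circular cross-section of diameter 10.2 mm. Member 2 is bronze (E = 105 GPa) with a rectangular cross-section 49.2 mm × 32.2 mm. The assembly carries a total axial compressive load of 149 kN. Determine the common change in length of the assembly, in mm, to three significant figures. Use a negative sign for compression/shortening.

A_1 = 81.71 mm².
A_2 = 1584 mm².
Equal strain + equilibrium ⇒ each member carries load in proportion to AE: A₁E₁ = 16750000 N, A₂E₂ = 166300000 N, ΣAE = 183100000 N.
δ = PL/ΣAE = -149000·1060/183100000 = -0.8626 mm.

-0.863 mm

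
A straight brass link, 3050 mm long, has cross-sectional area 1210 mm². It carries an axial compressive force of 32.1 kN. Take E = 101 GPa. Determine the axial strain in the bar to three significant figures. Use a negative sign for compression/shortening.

σ = N/A = -26.53 MPa; ε = σ/E = -26.53/101000 = -2.627e-04.

-2.63e-04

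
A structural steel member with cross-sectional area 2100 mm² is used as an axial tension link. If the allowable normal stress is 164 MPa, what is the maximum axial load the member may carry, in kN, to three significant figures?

P_max = σ_allow · A = 164 · 2100 = 344400 N = 344.4 kN.

344 kN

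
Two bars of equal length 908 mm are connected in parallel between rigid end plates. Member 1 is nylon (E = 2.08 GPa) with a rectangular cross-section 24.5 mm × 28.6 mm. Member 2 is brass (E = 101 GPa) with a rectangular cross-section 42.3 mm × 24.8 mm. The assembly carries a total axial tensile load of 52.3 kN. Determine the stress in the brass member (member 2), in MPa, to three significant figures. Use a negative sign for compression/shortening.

A_1 = 700.7 mm².
A_2 = 1049 mm².
Equal strain + equilibrium ⇒ each member carries load in proportion to AE: A₁E₁ = 1457000 N, A₂E₂ = 106000000 N, ΣAE = 107400000 N.
σ₂ = P·E₂/ΣAE = 52300·101000/107400000 = 49.18 MPa.

49.2 MPa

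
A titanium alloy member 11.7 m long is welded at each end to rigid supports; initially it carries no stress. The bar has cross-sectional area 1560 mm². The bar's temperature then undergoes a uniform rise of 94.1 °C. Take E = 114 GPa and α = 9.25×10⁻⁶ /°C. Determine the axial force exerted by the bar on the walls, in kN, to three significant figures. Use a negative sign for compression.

Free thermal expansion αLΔT = 9.25e-6 · 11700 · 94.1 = 10.18 mm.
The walls impose strain ε = −(10.18)/11700 = -8.7042e-04; σ = Eε = 114000 · -8.7042e-04 = -99.23 MPa.
Wall reaction R = σ·A = -99.23·1560 = -154800 N = -154.8 kN.

-155 kN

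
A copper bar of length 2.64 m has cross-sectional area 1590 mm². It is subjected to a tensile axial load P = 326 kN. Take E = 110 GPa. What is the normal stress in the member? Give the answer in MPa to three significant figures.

σ = N/A = 326000/1590 = 205 MPa.

205 MPa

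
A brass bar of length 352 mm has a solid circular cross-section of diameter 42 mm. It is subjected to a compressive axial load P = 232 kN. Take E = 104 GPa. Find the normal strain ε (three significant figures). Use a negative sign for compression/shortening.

A = 1385 mm².
σ = N/A = -167.5 MPa; ε = σ/E = -167.5/104000 = -1.610e-03.

-0.00161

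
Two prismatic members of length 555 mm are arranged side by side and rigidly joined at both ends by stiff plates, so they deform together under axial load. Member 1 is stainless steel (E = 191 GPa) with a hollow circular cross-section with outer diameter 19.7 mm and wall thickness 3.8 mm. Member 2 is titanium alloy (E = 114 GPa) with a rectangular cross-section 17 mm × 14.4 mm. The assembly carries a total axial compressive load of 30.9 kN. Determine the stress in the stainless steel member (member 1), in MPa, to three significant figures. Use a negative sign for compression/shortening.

-92.0 MPa

A_1 = 189.8 mm².
A_2 = 244.8 mm².
Equal strain + equilibrium ⇒ each member carries load in proportion to AE: A₁E₁ = 36250000 N, A₂E₂ = 27910000 N, ΣAE = 64160000 N.
σ₁ = P·E₁/ΣAE = -30900·191000/64160000 = -91.98 MPa.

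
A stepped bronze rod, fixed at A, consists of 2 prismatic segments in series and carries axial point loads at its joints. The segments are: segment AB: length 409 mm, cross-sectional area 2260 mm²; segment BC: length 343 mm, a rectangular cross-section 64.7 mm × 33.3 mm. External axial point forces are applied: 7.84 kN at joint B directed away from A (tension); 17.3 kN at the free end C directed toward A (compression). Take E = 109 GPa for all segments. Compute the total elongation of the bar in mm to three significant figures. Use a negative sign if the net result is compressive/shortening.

-0.0410 mm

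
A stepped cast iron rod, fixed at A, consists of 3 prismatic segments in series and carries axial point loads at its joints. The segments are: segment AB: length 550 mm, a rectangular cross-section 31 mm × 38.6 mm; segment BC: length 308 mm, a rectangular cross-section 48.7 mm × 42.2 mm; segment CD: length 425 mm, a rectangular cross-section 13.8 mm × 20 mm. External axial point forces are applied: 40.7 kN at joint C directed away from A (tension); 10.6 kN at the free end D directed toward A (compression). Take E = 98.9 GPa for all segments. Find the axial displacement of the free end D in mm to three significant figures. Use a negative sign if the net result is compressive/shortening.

0.0205 mm

Internal axial forces (sectioning from the free end, tension +): N_CD = -10.6 kN, N_BC = 30.1 kN, N_AB = 30.1 kN.
A_AB = 1197 mm².
A_BC = 2055 mm².
A_CD = 276 mm².
δ_AB = 30100·550/(1197·98900) = 0.1399 mm
δ_BC = 30100·308/(2055·98900) = 0.04561 mm
δ_CD = -10600·425/(276·98900) = -0.165 mm
δ = Σδ_i = 0.02046 mm.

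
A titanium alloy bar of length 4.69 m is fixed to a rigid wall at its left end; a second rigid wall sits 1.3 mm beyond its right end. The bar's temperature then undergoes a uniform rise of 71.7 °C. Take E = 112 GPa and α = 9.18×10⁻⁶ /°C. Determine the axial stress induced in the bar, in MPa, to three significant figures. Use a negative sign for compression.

-42.7 MPa

Free thermal expansion αLΔT = 9.18e-6 · 4690 · 71.7 = 3.087 mm.
The walls engage after the gap closes; constrained expansion = 3.087 − 1.3 = 1.787 mm.
The walls impose strain ε = −(1.787)/4690 = -3.8102e-04; σ = Eε = 112000 · -3.8102e-04 = -42.67 MPa.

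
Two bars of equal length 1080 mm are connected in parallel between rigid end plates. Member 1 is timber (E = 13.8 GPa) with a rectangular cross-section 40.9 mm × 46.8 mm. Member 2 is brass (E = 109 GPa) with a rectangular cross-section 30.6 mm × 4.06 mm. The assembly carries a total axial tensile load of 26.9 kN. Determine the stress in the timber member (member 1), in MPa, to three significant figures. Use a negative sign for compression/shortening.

A_1 = 1914 mm².
A_2 = 124.2 mm².
Equal strain + equilibrium ⇒ each member carries load in proportion to AE: A₁E₁ = 26410000 N, A₂E₂ = 13540000 N, ΣAE = 39960000 N.
σ₁ = P·E₁/ΣAE = 26900·13800/39960000 = 9.291 MPa.

9.29 MPa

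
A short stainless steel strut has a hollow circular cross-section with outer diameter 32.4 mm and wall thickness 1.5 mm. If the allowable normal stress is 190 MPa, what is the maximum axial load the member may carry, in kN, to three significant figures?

A = 145.6 mm².
P_max = σ_allow · A = 190 · 145.6 = 27670 N = 27.67 kN.

27.7 kN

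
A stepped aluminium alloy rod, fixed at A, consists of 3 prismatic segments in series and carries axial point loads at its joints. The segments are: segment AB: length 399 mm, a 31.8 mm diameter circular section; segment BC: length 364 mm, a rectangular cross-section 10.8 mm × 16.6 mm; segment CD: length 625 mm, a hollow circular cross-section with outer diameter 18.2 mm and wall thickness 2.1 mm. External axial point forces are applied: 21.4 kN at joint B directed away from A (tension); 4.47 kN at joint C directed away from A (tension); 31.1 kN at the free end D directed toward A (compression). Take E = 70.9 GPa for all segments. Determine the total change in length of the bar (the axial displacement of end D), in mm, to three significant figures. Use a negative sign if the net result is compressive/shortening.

-3.38 mm

Internal axial forces (sectioning from the free end, tension +): N_CD = -31.1 kN, N_BC = -26.63 kN, N_AB = -5.23 kN.
A_AB = 794.2 mm².
A_BC = 179.3 mm².
A_CD = 106.2 mm².
δ_AB = -5230·399/(794.2·70900) = -0.03706 mm
δ_BC = -26630·364/(179.3·70900) = -0.7626 mm
δ_CD = -31100·625/(106.2·70900) = -2.581 mm
δ = Σδ_i = -3.381 mm.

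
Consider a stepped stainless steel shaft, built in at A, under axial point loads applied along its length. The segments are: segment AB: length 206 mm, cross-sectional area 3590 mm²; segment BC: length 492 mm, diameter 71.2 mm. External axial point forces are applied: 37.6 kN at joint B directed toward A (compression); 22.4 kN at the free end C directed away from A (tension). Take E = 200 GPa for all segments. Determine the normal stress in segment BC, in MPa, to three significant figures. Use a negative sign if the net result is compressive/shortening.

Internal axial forces (sectioning from the free end, tension +): N_BC = 22.4 kN, N_AB = -15.2 kN.
A_BC = 3982 mm².
σ_BC = N_BC/A_BC = 22400/3982 = 5.626 MPa.

5.63 MPa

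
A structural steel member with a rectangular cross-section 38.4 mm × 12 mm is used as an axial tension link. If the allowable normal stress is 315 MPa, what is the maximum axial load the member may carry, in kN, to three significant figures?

A = 460.8 mm².
P_max = σ_allow · A = 315 · 460.8 = 145200 N = 145.2 kN.

145 kN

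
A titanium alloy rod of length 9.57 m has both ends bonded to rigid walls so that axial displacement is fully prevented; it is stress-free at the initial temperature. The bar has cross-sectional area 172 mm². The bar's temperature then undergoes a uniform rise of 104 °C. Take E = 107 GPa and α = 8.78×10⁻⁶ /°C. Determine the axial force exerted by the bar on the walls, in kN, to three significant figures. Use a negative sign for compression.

-16.8 kN

Free thermal expansion αLΔT = 8.78e-6 · 9570 · 104 = 8.739 mm.
The walls impose strain ε = −(8.739)/9570 = -9.1312e-04; σ = Eε = 107000 · -9.1312e-04 = -97.7 MPa.
Wall reaction R = σ·A = -97.7·172 = -16810 N = -16.81 kN.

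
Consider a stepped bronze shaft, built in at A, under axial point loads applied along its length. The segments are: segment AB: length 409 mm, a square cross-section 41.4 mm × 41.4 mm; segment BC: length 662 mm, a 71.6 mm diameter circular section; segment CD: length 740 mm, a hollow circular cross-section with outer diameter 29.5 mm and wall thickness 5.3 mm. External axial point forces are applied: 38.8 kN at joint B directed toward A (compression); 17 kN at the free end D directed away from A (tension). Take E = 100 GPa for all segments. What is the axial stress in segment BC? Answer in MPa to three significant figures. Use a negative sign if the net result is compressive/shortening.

Internal axial forces (sectioning from the free end, tension +): N_CD = 17 kN, N_BC = 17 kN, N_AB = -21.8 kN.
A_BC = 4026 mm².
σ_BC = N_BC/A_BC = 17000/4026 = 4.222 MPa.

4.22 MPa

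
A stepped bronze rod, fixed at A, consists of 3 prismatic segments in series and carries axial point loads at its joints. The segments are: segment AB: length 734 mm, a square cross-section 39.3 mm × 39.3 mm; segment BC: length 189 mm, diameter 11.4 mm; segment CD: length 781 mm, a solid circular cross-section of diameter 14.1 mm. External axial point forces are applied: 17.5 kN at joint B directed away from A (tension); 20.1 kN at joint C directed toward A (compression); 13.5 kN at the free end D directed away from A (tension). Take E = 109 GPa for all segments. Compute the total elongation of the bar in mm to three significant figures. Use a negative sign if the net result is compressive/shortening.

0.555 mm

Internal axial forces (sectioning from the free end, tension +): N_CD = 13.5 kN, N_BC = -6.6 kN, N_AB = 10.9 kN.
A_AB = 1544 mm².
A_BC = 102.1 mm².
A_CD = 156.1 mm².
δ_AB = 10900·734/(1544·109000) = 0.04752 mm
δ_BC = -6600·189/(102.1·109000) = -0.1121 mm
δ_CD = 13500·781/(156.1·109000) = 0.6195 mm
δ = Σδ_i = 0.5549 mm.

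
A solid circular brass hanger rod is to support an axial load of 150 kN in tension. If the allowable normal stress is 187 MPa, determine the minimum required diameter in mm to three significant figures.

32.0 mm

Required area A ≥ P/σ_allow = 150000/187 = 802.1 mm².
For a solid circular section, d ≥ √(4A/π) = 31.96 mm.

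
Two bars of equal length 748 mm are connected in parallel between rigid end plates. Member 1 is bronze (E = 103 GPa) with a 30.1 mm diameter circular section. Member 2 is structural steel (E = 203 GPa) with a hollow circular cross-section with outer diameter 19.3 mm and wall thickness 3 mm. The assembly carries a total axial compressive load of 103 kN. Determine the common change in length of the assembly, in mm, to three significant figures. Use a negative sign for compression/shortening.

-0.737 mm

A_1 = 711.6 mm².
A_2 = 153.6 mm².
Equal strain + equilibrium ⇒ each member carries load in proportion to AE: A₁E₁ = 73290000 N, A₂E₂ = 31190000 N, ΣAE = 104500000 N.
δ = PL/ΣAE = -103000·748/104500000 = -0.7374 mm.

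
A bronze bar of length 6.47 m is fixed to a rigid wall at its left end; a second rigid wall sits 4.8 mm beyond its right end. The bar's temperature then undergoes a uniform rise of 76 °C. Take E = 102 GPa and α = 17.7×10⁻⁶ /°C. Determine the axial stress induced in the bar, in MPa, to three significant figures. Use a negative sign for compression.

-61.5 MPa

Free thermal expansion αLΔT = 17.7e-6 · 6470 · 76 = 8.703 mm.
The walls engage after the gap closes; constrained expansion = 8.703 − 4.8 = 3.903 mm.
The walls impose strain ε = −(3.903)/6470 = -6.0331e-04; σ = Eε = 102000 · -6.0331e-04 = -61.54 MPa.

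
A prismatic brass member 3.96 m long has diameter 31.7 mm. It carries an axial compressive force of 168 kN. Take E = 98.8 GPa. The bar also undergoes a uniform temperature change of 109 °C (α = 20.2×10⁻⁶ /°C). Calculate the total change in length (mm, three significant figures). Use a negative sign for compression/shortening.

0.187 mm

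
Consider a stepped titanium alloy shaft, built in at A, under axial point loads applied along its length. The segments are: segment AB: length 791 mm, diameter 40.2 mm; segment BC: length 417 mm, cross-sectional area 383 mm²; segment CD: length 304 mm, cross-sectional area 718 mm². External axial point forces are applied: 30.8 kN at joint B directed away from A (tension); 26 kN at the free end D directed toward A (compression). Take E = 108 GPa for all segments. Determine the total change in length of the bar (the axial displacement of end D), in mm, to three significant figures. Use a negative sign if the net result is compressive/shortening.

Internal axial forces (sectioning from the free end, tension +): N_CD = -26 kN, N_BC = -26 kN, N_AB = 4.8 kN.
A_AB = 1269 mm².
δ_AB = 4800·791/(1269·108000) = 0.0277 mm
δ_BC = -26000·417/(383·108000) = -0.2621 mm
δ_CD = -26000·304/(718·108000) = -0.1019 mm
δ = Σδ_i = -0.3363 mm.

-0.336 mm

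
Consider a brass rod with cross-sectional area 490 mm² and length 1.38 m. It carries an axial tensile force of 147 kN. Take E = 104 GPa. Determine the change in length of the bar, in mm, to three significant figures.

3.98 mm

δ_mech = NL/(AE) = 147000·1380/(490·104000) = 3.981 mm.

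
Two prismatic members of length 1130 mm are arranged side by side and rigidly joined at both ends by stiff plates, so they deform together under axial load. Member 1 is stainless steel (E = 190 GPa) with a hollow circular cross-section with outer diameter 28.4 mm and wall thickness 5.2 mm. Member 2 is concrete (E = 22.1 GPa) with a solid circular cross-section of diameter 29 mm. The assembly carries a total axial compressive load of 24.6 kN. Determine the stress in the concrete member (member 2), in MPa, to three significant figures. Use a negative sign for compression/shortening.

-6.28 MPa

A_1 = 379 mm².
A_2 = 660.5 mm².
Equal strain + equilibrium ⇒ each member carries load in proportion to AE: A₁E₁ = 72010000 N, A₂E₂ = 14600000 N, ΣAE = 86610000 N.
σ₂ = P·E₂/ΣAE = -24600·22100/86610000 = -6.277 MPa.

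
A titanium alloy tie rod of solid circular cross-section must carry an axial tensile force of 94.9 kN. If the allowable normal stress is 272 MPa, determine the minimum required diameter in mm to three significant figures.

Required area A ≥ P/σ_allow = 94900/272 = 348.9 mm².
For a solid circular section, d ≥ √(4A/π) = 21.08 mm.

21.1 mm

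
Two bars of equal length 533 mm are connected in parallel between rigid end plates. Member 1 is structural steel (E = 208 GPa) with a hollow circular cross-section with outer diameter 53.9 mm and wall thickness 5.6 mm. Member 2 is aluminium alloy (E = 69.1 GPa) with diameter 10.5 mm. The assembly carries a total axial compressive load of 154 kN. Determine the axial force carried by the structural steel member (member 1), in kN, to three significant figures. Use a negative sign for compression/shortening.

-149 kN

A_1 = 849.7 mm².
A_2 = 86.59 mm².
Equal strain + equilibrium ⇒ each member carries load in proportion to AE: A₁E₁ = 176700000 N, A₂E₂ = 5983000 N, ΣAE = 182700000 N.
F₁ = P·A₁E₁/ΣAE = -154000·176700000/182700000 = -149000 N.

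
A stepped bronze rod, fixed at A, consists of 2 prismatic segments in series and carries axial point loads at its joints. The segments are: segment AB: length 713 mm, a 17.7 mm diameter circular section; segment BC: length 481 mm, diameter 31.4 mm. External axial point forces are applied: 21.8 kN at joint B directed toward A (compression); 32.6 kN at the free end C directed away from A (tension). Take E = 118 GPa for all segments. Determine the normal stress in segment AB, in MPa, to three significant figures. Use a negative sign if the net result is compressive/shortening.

43.9 MPa

Internal axial forces (sectioning from the free end, tension +): N_BC = 32.6 kN, N_AB = 10.8 kN.
A_AB = 246.1 mm².
σ_AB = N_AB/A_AB = 10800/246.1 = 43.89 MPa.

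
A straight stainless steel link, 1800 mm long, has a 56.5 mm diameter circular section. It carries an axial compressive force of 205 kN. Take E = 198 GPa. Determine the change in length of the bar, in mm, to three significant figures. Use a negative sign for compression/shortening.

-0.743 mm

A = 2507 mm².
δ_mech = NL/(AE) = -205000·1800/(2507·198000) = -0.7433 mm.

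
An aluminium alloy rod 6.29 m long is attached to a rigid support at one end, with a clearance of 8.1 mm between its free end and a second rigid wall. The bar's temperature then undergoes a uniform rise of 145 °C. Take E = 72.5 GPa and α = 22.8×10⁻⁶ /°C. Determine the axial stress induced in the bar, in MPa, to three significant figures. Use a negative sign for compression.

Free thermal expansion αLΔT = 22.8e-6 · 6290 · 145 = 20.79 mm.
The walls engage after the gap closes; constrained expansion = 20.79 − 8.1 = 12.69 mm.
The walls impose strain ε = −(12.69)/6290 = -2.0182e-03; σ = Eε = 72500 · -2.0182e-03 = -146.3 MPa.

-146 MPa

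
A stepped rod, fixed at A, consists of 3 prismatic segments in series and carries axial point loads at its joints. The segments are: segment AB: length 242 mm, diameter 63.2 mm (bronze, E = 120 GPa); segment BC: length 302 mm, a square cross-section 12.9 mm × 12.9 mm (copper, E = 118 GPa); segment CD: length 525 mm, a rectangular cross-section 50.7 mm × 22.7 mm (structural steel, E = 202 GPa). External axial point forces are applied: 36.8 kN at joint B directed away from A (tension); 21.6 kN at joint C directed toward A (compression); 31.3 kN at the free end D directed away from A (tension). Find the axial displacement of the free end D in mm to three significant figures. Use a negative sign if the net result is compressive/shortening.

0.250 mm

Internal axial forces (sectioning from the free end, tension +): N_CD = 31.3 kN, N_BC = 9.7 kN, N_AB = 46.5 kN.
A_AB = 3137 mm².
A_BC = 166.4 mm².
A_CD = 1151 mm².
δ_AB = 46500·242/(3137·120000) = 0.02989 mm
δ_BC = 9700·302/(166.4·118000) = 0.1492 mm
δ_CD = 31300·525/(1151·202000) = 0.07068 mm
δ = Σδ_i = 0.2498 mm.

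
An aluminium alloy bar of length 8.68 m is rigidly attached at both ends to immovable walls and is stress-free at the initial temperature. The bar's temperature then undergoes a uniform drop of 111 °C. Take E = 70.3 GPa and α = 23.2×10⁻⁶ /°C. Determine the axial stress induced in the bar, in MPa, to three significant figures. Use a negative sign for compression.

Free thermal expansion αLΔT = 23.2e-6 · 8680 · -111 = -22.35 mm.
The walls impose strain ε = −(-22.35)/8680 = 2.5752e-03; σ = Eε = 70300 · 2.5752e-03 = 181 MPa.

181 MPa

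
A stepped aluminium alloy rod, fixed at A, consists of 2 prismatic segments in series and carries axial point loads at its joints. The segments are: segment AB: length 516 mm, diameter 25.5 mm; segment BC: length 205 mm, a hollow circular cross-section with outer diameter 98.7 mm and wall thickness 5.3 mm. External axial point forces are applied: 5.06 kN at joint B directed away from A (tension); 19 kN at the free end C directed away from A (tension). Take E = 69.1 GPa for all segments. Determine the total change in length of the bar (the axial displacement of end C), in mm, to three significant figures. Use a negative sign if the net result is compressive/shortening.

0.388 mm

Internal axial forces (sectioning from the free end, tension +): N_BC = 19 kN, N_AB = 24.06 kN.
A_AB = 510.7 mm².
A_BC = 1555 mm².
δ_AB = 24060·516/(510.7·69100) = 0.3518 mm
δ_BC = 19000·205/(1555·69100) = 0.03625 mm
δ = Σδ_i = 0.388 mm.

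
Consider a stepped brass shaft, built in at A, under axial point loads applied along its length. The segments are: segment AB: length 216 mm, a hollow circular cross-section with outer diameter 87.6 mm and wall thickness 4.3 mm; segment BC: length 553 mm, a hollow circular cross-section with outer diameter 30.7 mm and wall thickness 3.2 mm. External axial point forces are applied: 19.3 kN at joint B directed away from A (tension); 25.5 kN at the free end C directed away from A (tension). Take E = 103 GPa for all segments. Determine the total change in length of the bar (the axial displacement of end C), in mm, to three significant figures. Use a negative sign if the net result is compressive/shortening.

0.579 mm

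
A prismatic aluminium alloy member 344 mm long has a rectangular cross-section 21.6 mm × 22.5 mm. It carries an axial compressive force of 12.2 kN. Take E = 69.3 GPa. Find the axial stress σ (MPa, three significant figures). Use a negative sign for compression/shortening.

A = 486 mm².
σ = N/A = -12200/486 = -25.1 MPa.

-25.1 MPa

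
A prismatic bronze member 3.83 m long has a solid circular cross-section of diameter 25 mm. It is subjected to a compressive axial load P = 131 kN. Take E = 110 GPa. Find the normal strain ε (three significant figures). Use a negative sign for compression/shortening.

A = 490.9 mm².
σ = N/A = -266.9 MPa; ε = σ/E = -266.9/110000 = -2.426e-03.

-0.00243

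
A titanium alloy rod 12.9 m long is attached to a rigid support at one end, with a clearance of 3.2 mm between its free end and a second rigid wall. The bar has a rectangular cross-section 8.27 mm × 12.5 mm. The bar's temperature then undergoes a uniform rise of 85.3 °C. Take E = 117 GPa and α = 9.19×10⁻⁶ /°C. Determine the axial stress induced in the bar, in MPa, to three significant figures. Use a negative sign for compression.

-62.7 MPa

Free thermal expansion αLΔT = 9.19e-6 · 12900 · 85.3 = 10.11 mm.
The walls engage after the gap closes; constrained expansion = 10.11 − 3.2 = 6.912 mm.
The walls impose strain ε = −(6.912)/12900 = -5.3584e-04; σ = Eε = 117000 · -5.3584e-04 = -62.69 MPa.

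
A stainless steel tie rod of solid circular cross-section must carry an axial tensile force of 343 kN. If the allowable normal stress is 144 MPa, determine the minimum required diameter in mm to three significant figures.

55.1 mm

Required area A ≥ P/σ_allow = 343000/144 = 2382 mm².
For a solid circular section, d ≥ √(4A/π) = 55.07 mm.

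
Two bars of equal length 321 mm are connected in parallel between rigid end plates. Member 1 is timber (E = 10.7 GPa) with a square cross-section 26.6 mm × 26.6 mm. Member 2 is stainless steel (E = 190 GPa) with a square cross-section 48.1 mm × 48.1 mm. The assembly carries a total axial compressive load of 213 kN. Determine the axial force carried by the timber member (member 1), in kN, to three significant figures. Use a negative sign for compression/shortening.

A_1 = 707.6 mm².
A_2 = 2314 mm².
Equal strain + equilibrium ⇒ each member carries load in proportion to AE: A₁E₁ = 7571000 N, A₂E₂ = 439600000 N, ΣAE = 447200000 N.
F₁ = P·A₁E₁/ΣAE = -213000·7571000/447200000 = -3606 N.

-3.61 kN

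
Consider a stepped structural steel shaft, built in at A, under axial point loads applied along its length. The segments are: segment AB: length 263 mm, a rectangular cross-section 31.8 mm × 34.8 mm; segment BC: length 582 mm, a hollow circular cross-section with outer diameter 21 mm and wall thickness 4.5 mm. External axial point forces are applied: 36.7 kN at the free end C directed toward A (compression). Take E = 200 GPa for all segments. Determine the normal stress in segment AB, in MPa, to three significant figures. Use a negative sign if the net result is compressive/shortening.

Internal axial forces (sectioning from the free end, tension +): N_BC = -36.7 kN, N_AB = -36.7 kN.
A_AB = 1107 mm².
σ_AB = N_AB/A_AB = -36700/1107 = -33.16 MPa.

-33.2 MPa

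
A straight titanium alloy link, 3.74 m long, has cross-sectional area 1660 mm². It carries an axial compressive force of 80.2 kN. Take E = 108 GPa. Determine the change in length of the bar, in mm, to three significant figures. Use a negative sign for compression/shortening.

-1.67 mm

δ_mech = NL/(AE) = -80200·3740/(1660·108000) = -1.673 mm.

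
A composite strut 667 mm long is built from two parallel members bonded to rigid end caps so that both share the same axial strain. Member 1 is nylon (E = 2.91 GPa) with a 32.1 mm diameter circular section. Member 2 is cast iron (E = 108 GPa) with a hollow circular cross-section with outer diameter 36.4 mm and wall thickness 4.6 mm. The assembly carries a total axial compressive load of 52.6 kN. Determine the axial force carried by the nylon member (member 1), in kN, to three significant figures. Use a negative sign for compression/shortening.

-2.38 kN

A_1 = 809.3 mm².
A_2 = 459.6 mm².
Equal strain + equilibrium ⇒ each member carries load in proportion to AE: A₁E₁ = 2355000 N, A₂E₂ = 49630000 N, ΣAE = 51990000 N.
F₁ = P·A₁E₁/ΣAE = -52600·2355000/51990000 = -2383 N.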